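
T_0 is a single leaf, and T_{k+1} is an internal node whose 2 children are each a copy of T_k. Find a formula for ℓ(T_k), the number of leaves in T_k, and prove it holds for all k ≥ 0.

Claim: ℓ(T_k) = 2^k.

Base case: ℓ(T_0) = 1, and 2^0 = 1.
Assume ℓ(T_m) = 2^m.
Then ℓ(T_{m+1}) = 2·ℓ(T_m) = 2·2^m = 2^{m+1}.
Hence ℓ(T_k) = 2^k for every k ≥ 0, by induction.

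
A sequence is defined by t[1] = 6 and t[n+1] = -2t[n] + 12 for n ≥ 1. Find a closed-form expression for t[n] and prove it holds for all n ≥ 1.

Claim: t[n] = -(-2)^n + 4.

Base case: t[1] = 6, and -(-2)^1 + 4 = 2 + 4 = 6.
Assume t[j] = -(-2)^j + 4 for some j ≥ 1.
Then t[j+1] = -2t[j] + 12 = -2·(-(-2)^j + 4) + 12 = 2·(-2)^j − 8 + 12 = -(-2)^{j+1} + 4.
This completes the inductive step, so t[n] = -(-2)^n + 4 for all n ≥ 1.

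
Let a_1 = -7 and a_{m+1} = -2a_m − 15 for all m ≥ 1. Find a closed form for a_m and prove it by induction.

Claim: a_m = (-2)^m − 5.

Base case: a_1 = -7, and (-2)^1 − 5 = -2 − 5 = -7.
Assume a_k = (-2)^k − 5 for some k ≥ 1.
Then a_{k+1} = -2a_k − 15 = -2·((-2)^k − 5) − 15 = -2·(-2)^k + 10 − 15 = (-2)^{k+1} − 5.
This completes the inductive step, so a_m = (-2)^m − 5 for all m ≥ 1.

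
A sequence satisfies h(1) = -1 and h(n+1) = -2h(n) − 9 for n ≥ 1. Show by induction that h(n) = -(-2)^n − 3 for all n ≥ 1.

Base case: h(1) = -1, and -(-2)^1 − 3 = 2 − 3 = -1.
Assume h(k) = -(-2)^k − 3 for some k ≥ 1.
Then h(k+1) = -2h(k) − 9 = -2·(-(-2)^k − 3) − 9 = 2·(-2)^k + 6 − 9 = -(-2)^{k+1} − 3.
Hence h(n) = -(-2)^n − 3 for every n ≥ 1, by induction.

h(n) = -(-2)^n − 3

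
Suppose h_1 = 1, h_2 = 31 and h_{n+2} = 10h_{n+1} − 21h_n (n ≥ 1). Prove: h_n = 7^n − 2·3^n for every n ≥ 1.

Base cases: h_1 = 1 and 7^1 − 2·3^1 = 1; h_2 = 31 and 7^2 − 2·3^2 = 31.
Assume h_i = 7^i − 2·3^i for all 1 ≤ i ≤ j, where j ≥ 2.
Then h_{j+1} = 10h_j − 21h_{j−1} = 10·(7^j − 2·3^j) − 21·(7^{j−1} − 2·3^{j−1}) = (10·7 − 21)7^{j−1} − 2·(10·3 − 21)3^{j−1} = 49·7^{j−1} − 18·3^{j−1} = 7^{j+1} − 2·3^{j+1}.
So the formula holds for j+1, and by strong induction h_n = 7^n − 2·3^n for all n ≥ 1.

h_n = 7^n − 2·3^n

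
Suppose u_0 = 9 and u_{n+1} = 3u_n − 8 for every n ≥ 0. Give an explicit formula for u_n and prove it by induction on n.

Claim: u_n = 5·3^n + 4.

Base case: u_0 = 9, and 5·3^0 + 4 = 5 + 4 = 9.
Assume u_r = 5·3^r + 4 for some r ≥ 0.
Then u_{r+1} = 3u_r − 8 = 3·(5·3^r + 4) − 8 = 15·3^r + 12 − 8 = 5·3^{r+1} + 4.
Hence u_n = 5·3^n + 4 for every n ≥ 0, by induction.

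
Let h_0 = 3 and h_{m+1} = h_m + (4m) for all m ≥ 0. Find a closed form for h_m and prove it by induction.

Claim: h_m = 2m^2 − 2m + 3.

Base case: h_0 = 3, and 2·0^2 − 2·0 + 3 = 3.
Assume h_j = 2j^2 − 2j + 3.
Then h_{j+1} = h_j + (4j) = (2j^2 − 2j + 3) + (4j) = 2j^2 + 2j + 3,
and 2·(j+1)^2 − 2·(j+1) + 3 = 2j^2 + 2j + 3.
This completes the inductive step, so h_m = 2m^2 − 2m + 3 for all m ≥ 0.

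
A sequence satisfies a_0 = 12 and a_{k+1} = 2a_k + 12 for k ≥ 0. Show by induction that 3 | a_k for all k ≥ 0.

Base case: a_0 = 12 = 3·4, so 3 | a_0.
Assume 3 | a_j, so a_j = 3t for some integer t.
Then a_{j+1} = 2a_j + 12 = 2·(3t) + 12 = 3(2t + 4), so 3 | a_{j+1}.
Hence 3 | a_k for every k ≥ 0, by induction.

3 | a_k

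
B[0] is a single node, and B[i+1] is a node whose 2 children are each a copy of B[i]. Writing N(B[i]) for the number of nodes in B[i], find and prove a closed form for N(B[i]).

Claim: N(B[i]) = 2^{i+1} − 1.

Base case: N(B[0]) = 1, and 2^{0+1} − 1 = 1.
Assume N(B[j]) = 2^{j+1} − 1.
Then N(B[j+1]) = 1 + 2N(B[j]) = 1 + 2(2^{j+1} − 1) = 2^{j+2} − 2 + 1 = 2^{j+2} − 1.
Hence N(B[i]) = 2^{i+1} − 1 for every i ≥ 0, by induction.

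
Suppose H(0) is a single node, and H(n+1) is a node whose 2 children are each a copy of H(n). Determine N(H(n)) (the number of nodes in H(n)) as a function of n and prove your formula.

Claim: N(H(n)) = 2^{n+1} − 1.

Base case: N(H(0)) = 1, and 2^{0+1} − 1 = 1.
Assume N(H(j)) = 2^{j+1} − 1.
Then N(H(j+1)) = 1 + 2N(H(j)) = 1 + 2(2^{j+1} − 1) = 2^{j+2} − 2 + 1 = 2^{j+2} − 1.
By induction, N(H(n)) = 2^{n+1} − 1 for all n ≥ 0.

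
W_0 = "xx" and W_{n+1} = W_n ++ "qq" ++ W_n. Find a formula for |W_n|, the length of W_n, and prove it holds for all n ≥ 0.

Claim: |W_n| = 2^{n+2} − 2.

Base case: |W_0| = 2, and 2^{0+2} − 2 = 2.
Assume |W_j| = 2^{j+2} − 2.
Then |W_{j+1}| = |W_j| + 2 + |W_j| = 2|W_j| + 2 = 2(2^{j+2} − 2) + 2 = 2^{j+3} − 4 + 2 = 2^{j+3} − 2.
By induction, |W_n| = 2^{n+2} − 2 for all n ≥ 0.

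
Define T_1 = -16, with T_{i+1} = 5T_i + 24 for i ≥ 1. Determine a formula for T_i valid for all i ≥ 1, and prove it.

Claim: T_i = -2·5^i − 6.

Base case: T_1 = -16, and -2·5^1 − 6 = -10 − 6 = -16.
Assume T_j = -2·5^j − 6 for some j ≥ 1.
Then T_{j+1} = 5T_j + 24 = 5·(-2·5^j − 6) + 24 = -10·5^j − 30 + 24 = -2·5^{j+1} − 6.
This completes the inductive step, so T_i = -2·5^i − 6 for all i ≥ 1.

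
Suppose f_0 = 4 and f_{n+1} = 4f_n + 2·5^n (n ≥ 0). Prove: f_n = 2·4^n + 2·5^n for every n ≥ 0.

Base case: f_0 = 4, and 2·4^0 + 2·5^0 = 2 + 2 = 4.
Assume f_r = 2·4^r + 2·5^r for some r ≥ 0.
Then f_{r+1} = 4f_r + 2·5^r = 4·(2·4^r + 2·5^r) + 2·5^r = 2·4^{r+1} + 8·5^r + 2·5^r = 2·4^{r+1} + 10·5^r = 2·4^{r+1} + 2·5^{r+1}.
So the formula holds for r+1, and by induction f_n = 2·4^n + 2·5^n for all n ≥ 0.

f_n = 2·4^n + 2·5^n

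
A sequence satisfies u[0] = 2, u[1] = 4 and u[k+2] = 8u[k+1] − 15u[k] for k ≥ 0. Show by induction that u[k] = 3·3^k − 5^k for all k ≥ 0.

Base cases: u[0] = 2 and 3·3^0 − 5^0 = 2; u[1] = 4 and 3·3^1 − 5^1 = 4.
Assume u[j] = 3·3^j − 5^j for all 0 ≤ j ≤ r, where r ≥ 1.
Then u[r+1] = 8u[r] − 15u[r−1] = 8·(3·3^r − 5^r) − 15·(3·3^{r−1} − 5^{r−1}) = 3·(8·3 − 15)3^{r−1} − (8·5 − 15)5^{r−1} = 27·3^{r−1} − 25·5^{r−1} = 3·3^{r+1} − 5^{r+1}.
Hence u[k] = 3·3^k − 5^k for every k ≥ 0, by strong induction.

u[k] = 3·3^k − 5^k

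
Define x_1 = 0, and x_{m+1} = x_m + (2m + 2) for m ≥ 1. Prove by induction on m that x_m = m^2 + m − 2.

Base case: x_1 = 0, and 1^2 + 1 − 2 = 0.
Assume x_j = j^2 + j − 2.
Then x_{j+1} = x_j + (2j + 2) = (j^2 + j − 2) + (2j + 2) = j^2 + 3j,
and (j+1)^2 + (j+1) − 2 = j^2 + 3j.
This completes the inductive step, so x_m = m^2 + m − 2 for all m ≥ 1.

x_m = m^2 + m − 2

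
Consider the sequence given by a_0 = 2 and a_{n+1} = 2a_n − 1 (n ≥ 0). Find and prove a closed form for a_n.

Claim: a_n = 2^n + 1.

Base case: a_0 = 2, and 2^0 + 1 = 1 + 1 = 2.
Assume a_r = 2^r + 1 for some r ≥ 0.
Then a_{r+1} = 2a_r − 1 = 2·(2^r + 1) − 1 = 2^{r+1} + 2 − 1 = 2^{r+1} + 1.
By induction, a_n = 2^n + 1 for all n ≥ 0.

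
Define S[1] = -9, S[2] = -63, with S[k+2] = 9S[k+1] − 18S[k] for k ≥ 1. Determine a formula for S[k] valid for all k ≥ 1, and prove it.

Claim: S[k] = 3^k − 2·6^k.

Base cases: S[1] = -9 and 3^1 − 2·6^1 = -9; S[2] = -63 and 3^2 − 2·6^2 = -63.
Assume S[i] = 3^i − 2·6^i for all 1 ≤ i ≤ j, where j ≥ 2.
Then S[j+1] = 9S[j] − 18S[j−1] = 9·(3^j − 2·6^j) − 18·(3^{j−1} − 2·6^{j−1}) = (9·3 − 18)3^{j−1} − 2·(9·6 − 18)6^{j−1} = 9·3^{j−1} − 72·6^{j−1} = 3^{j+1} − 2·6^{j+1}.
By strong induction, S[k] = 3^k − 2·6^k for all k ≥ 1.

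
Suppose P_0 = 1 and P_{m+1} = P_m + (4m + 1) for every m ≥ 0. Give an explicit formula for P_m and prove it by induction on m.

Claim: P_m = 2m^2 − m + 1.

Base case: P_0 = 1, and 2·0^2 − 0 + 1 = 1.
Assume P_k = 2k^2 − k + 1.
Then P_{k+1} = P_k + (4k + 1) = (2k^2 − k + 1) + (4k + 1) = 2k^2 + 3k + 2,
and 2·(k+1)^2 − (k+1) + 1 = 2k^2 + 3k + 2.
By induction, P_m = 2m^2 − m + 1 for all m ≥ 0.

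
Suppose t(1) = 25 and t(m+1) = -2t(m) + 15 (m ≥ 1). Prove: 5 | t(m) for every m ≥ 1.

Base case: t(1) = 25 = 5·5, so 5 | t(1).
Assume 5 | t(j), so t(j) = 5s for some integer s.
Then t(j+1) = -2t(j) + 15 = -2·(5s) + 15 = 5(-2s + 3), so 5 | t(j+1).
So the property holds for j+1, and by induction 5 | t(m) for all m ≥ 1.

5 | t(m)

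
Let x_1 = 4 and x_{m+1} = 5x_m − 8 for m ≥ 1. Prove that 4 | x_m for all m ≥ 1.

Base case: x_1 = 4 = 4·1, so 4 | x_1.
Assume 4 | x_k, so x_k = 4t for some integer t.
Then x_{k+1} = 5x_k − 8 = 5·(4t) − 8 = 4(5t − 2), so 4 | x_{k+1}.
This completes the inductive step, so 4 | x_m for all m ≥ 1.

4 | x_m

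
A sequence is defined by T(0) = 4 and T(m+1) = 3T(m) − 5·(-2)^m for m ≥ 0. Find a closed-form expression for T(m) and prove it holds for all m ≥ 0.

Claim: T(m) = 3·3^m + (-2)^m.

Base case: T(0) = 4, and 3·3^0 + (-2)^0 = 3 + 1 = 4.
Assume T(k) = 3·3^k + (-2)^k for some k ≥ 0.
Then T(k+1) = 3T(k) − 5·(-2)^k = 3·(3·3^k + (-2)^k) − 5·(-2)^k = 3·3^{k+1} + 3·(-2)^k − 5·(-2)^k = 3·3^{k+1} − 2·(-2)^k = 3·3^{k+1} + (-2)^{k+1}.
Hence T(m) = 3·3^m + (-2)^m for every m ≥ 0, by induction.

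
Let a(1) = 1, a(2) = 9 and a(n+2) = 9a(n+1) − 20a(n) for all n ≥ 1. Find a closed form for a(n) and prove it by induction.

Claim: a(n) = -4^n + 5^n.

Base cases: a(1) = 1 and -4^1 + 5^1 = 1; a(2) = 9 and -4^2 + 5^2 = 9.
Assume a(j) = -4^j + 5^j for all 1 ≤ j ≤ k, where k ≥ 2.
Then a(k+1) = 9a(k) − 20a(k−1) = 9·(-4^k + 5^k) − 20·(-4^{k−1} + 5^{k−1}) = -(9·4 − 20)4^{k−1} + (9·5 − 20)5^{k−1} = -16·4^{k−1} + 25·5^{k−1} = -4^{k+1} + 5^{k+1}.
This completes the inductive step, so a(n) = -4^n + 5^n for all n ≥ 1.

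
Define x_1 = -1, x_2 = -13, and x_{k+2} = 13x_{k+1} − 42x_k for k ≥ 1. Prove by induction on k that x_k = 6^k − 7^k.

Base cases: x_1 = -1 and 6^1 − 7^1 = -1; x_2 = -13 and 6^2 − 7^2 = -13.
Assume x_i = 6^i − 7^i for all 1 ≤ i ≤ j, where j ≥ 2.
Then x_{j+1} = 13x_j − 42x_{j−1} = 13·(6^j − 7^j) − 42·(6^{j−1} − 7^{j−1}) = (13·6 − 42)6^{j−1} − (13·7 − 42)7^{j−1} = 36·6^{j−1} − 49·7^{j−1} = 6^{j+1} − 7^{j+1}.
Hence x_k = 6^k − 7^k for every k ≥ 1, by strong induction.

x_k = 6^k − 7^k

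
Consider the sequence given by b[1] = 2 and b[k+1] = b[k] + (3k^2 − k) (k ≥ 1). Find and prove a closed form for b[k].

Claim: b[k] = k^3 − 2k^2 + k + 2.

Base case: b[1] = 2, and 1^3 − 2·1^2 + 1 + 2 = 2.
Assume b[m] = m^3 − 2m^2 + m + 2.
Then b[m+1] = b[m] + (3m^2 − m) = (m^3 − 2m^2 + m + 2) + (3m^2 − m) = m^3 + m^2 + 2,
and (m+1)^3 − 2·(m+1)^2 + (m+1) + 2 = m^3 + m^2 + 2.
Hence b[k] = k^3 − 2k^2 + k + 2 for every k ≥ 1, by induction.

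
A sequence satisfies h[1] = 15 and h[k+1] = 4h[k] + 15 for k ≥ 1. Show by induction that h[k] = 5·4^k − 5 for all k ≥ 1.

Base case: h[1] = 15, and 5·4^1 − 5 = 20 − 5 = 15.
Assume h[r] = 5·4^r − 5 for some r ≥ 1.
Then h[r+1] = 4h[r] + 15 = 4·(5·4^r − 5) + 15 = 20·4^r − 20 + 15 = 5·4^{r+1} − 5.
This completes the inductive step, so h[k] = 5·4^k − 5 for all k ≥ 1.

h[k] = 5·4^k − 5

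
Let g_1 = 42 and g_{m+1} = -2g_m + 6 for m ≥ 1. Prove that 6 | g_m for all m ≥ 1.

Base case: g_1 = 42 = 6·7, so 6 | g_1.
Assume 6 | g_j, so g_j = 6t for some integer t.
Then g_{j+1} = -2g_j + 6 = -2·(6t) + 6 = 6(-2t + 1), so 6 | g_{j+1}.
This completes the inductive step, so 6 | g_m for all m ≥ 1.

6 | g_m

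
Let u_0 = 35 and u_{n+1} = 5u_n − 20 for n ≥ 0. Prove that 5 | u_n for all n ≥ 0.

Base case: u_0 = 35 = 5·7, so 5 | u_0.
Assume 5 | u_r, so u_r = 5t for some integer t.
Then u_{r+1} = 5u_r − 20 = 5·(5t) − 20 = 5(5t − 4), so 5 | u_{r+1}.
Hence 5 | u_n for every n ≥ 0, by induction.

5 | u_n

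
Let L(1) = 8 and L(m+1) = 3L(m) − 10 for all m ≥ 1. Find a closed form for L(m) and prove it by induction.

Claim: L(m) = 3^m + 5.

Base case: L(1) = 8, and 3^1 + 5 = 3 + 5 = 8.
Assume L(j) = 3^j + 5 for some j ≥ 1.
Then L(j+1) = 3L(j) − 10 = 3·(3^j + 5) − 10 = 3^{j+1} + 15 − 10 = 3^{j+1} + 5.
By induction, L(m) = 3^m + 5 for all m ≥ 1.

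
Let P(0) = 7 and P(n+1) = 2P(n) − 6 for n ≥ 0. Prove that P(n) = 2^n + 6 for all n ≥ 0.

Base case: P(0) = 7, and 2^0 + 6 = 1 + 6 = 7.
Assume P(r) = 2^r + 6 for some r ≥ 0.
Then P(r+1) = 2P(r) − 6 = 2·(2^r + 6) − 6 = 2^{r+1} + 12 − 6 = 2^{r+1} + 6.
By induction, P(n) = 2^n + 6 for all n ≥ 0.

P(n) = 2^n + 6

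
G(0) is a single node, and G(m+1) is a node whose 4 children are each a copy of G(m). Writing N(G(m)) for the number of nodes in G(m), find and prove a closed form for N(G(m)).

Claim: N(G(m)) = (4^{m+1} − 1)/3.

Base case: N(G(0)) = 1, and (4^{0+1} − 1)/3 = 1.
Assume N(G(k)) = (4^{k+1} − 1)/3.
Then N(G(k+1)) = 1 + 4N(G(k)) = 1 + 4·(4^{k+1} − 1)/3 = 1 + (4^{k+2} − 4)/3 = (3 + 4^{k+2} − 4)/3 = (4^{k+2} − 1)/3.
Hence N(G(m)) = (4^{m+1} − 1)/3 for every m ≥ 0, by induction.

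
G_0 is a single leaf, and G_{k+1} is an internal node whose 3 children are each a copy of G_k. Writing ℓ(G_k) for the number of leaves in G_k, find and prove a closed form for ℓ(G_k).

Claim: ℓ(G_k) = 3^k.

Base case: ℓ(G_0) = 1, and 3^0 = 1.
Assume ℓ(G_m) = 3^m.
Then ℓ(G_{m+1}) = 3·ℓ(G_m) = 3·3^m = 3^{m+1}.
Hence ℓ(G_k) = 3^k for every k ≥ 0, by induction.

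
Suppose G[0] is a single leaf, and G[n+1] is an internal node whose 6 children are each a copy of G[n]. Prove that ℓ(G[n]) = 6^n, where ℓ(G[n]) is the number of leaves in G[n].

Base case: ℓ(G[0]) = 1, and 6^0 = 1.
Assume ℓ(G[r]) = 6^r.
Then ℓ(G[r+1]) = 6·ℓ(G[r]) = 6·6^r = 6^{r+1}.
By induction, ℓ(G[n]) = 6^n for all n ≥ 0.

ℓ(G[n]) = 6^n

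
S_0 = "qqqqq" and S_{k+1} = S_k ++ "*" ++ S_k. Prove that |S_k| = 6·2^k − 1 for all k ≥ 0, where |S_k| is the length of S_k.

Base case: |S_0| = 5, and 6·2^0 − 1 = 5.
Assume |S_r| = 6·2^r − 1.
Then |S_{r+1}| = |S_r| + 1 + |S_r| = 2|S_r| + 1 = 2(6·2^r − 1) + 1 = 6·2^{r+1} − 2 + 1 = 6·2^{r+1} − 1.
Hence |S_k| = 6·2^k − 1 for every k ≥ 0, by induction.

|S_k| = 6·2^k − 1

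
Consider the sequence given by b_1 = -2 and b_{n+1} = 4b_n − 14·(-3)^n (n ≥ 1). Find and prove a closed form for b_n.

Claim: b_n = 4^n + 2·(-3)^n.

Base case: b_1 = -2, and 4^1 + 2·(-3)^1 = 4 − 6 = -2.
Assume b_r = 4^r + 2·(-3)^r for some r ≥ 1.
Then b_{r+1} = 4b_r − 14·(-3)^r = 4·(4^r + 2·(-3)^r) − 14·(-3)^r = 4^{r+1} + 8·(-3)^r − 14·(-3)^r = 4^{r+1} − 6·(-3)^r = 4^{r+1} + 2·(-3)^{r+1}.
So the formula holds for r+1, and by induction b_n = 4^n + 2·(-3)^n for all n ≥ 1.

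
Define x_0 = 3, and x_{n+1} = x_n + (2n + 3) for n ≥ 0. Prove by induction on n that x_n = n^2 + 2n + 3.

Base case: x_0 = 3, and 0^2 + 2·0 + 3 = 3.
Assume x_r = r^2 + 2r + 3.
Then x_{r+1} = x_r + (2r + 3) = (r^2 + 2r + 3) + (2r + 3) = r^2 + 4r + 6,
and (r+1)^2 + 2·(r+1) + 3 = r^2 + 4r + 6.
By induction, x_n = n^2 + 2n + 3 for all n ≥ 0.

x_n = n^2 + 2n + 3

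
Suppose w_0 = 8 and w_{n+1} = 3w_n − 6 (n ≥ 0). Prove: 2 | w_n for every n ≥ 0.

Base case: w_0 = 8 = 2·4, so 2 | w_0.
Assume 2 | w_j, so w_j = 2t for some integer t.
Then w_{j+1} = 3w_j − 6 = 3·(2t) − 6 = 2(3t − 3), so 2 | w_{j+1}.
Hence 2 | w_n for every n ≥ 0, by induction.

2 | w_n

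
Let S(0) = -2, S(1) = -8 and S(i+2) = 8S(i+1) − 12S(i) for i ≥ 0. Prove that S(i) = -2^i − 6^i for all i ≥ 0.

Base cases: S(0) = -2 and -2^0 − 6^0 = -2; S(1) = -8 and -2^1 − 6^1 = -8.
Assume S(t) = -2^t − 6^t for all 0 ≤ t ≤ j, where j ≥ 1.
Then S(j+1) = 8S(j) − 12S(j−1) = 8·(-2^j − 6^j) − 12·(-2^{j−1} − 6^{j−1}) = -(8·2 − 12)2^{j−1} − (8·6 − 12)6^{j−1} = -4·2^{j−1} − 36·6^{j−1} = -2^{j+1} − 6^{j+1}.
By strong induction, S(i) = -2^i − 6^i for all i ≥ 0.

S(i) = -2^i − 6^i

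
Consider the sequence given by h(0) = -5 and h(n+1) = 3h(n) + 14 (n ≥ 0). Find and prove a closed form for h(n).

Claim: h(n) = 2·3^n − 7.

Base case: h(0) = -5, and 2·3^0 − 7 = 2 − 7 = -5.
Assume h(j) = 2·3^j − 7 for some j ≥ 0.
Then h(j+1) = 3h(j) + 14 = 3·(2·3^j − 7) + 14 = 6·3^j − 21 + 14 = 2·3^{j+1} − 7.
Hence h(n) = 2·3^n − 7 for every n ≥ 0, by induction.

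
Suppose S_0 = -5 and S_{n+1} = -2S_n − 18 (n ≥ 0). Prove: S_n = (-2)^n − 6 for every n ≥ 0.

Base case: S_0 = -5, and (-2)^0 − 6 = 1 − 6 = -5.
Assume S_r = (-2)^r − 6 for some r ≥ 0.
Then S_{r+1} = -2S_r − 18 = -2·((-2)^r − 6) − 18 = -2·(-2)^r + 12 − 18 = (-2)^{r+1} − 6.
Hence S_n = (-2)^n − 6 for every n ≥ 0, by induction.

S_n = (-2)^n − 6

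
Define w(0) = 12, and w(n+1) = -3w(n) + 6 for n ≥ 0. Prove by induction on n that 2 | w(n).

Base case: w(0) = 12 = 2·6, so 2 | w(0).
Assume 2 | w(k), so w(k) = 2t for some integer t.
Then w(k+1) = -3w(k) + 6 = -3·(2t) + 6 = 2(-3t + 3), so 2 | w(k+1).
This completes the inductive step, so 2 | w(n) for all n ≥ 0.

2 | w(n)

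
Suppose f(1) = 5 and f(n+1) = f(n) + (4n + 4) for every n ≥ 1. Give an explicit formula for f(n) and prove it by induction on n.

Claim: f(n) = 2n^2 + 2n + 1.

Base case: f(1) = 5, and 2·1^2 + 2·1 + 1 = 5.
Assume f(j) = 2j^2 + 2j + 1.
Then f(j+1) = f(j) + (4j + 4) = (2j^2 + 2j + 1) + (4j + 4) = 2j^2 + 6j + 5,
and 2·(j+1)^2 + 2·(j+1) + 1 = 2j^2 + 6j + 5.
By induction, f(n) = 2n^2 + 2n + 1 for all n ≥ 1.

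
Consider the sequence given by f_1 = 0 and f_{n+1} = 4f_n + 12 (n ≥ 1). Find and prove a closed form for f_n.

Claim: f_n = 4^n − 4.

Base case: f_1 = 0, and 4^1 − 4 = 4 − 4 = 0.
Assume f_r = 4^r − 4 for some r ≥ 1.
Then f_{r+1} = 4f_r + 12 = 4·(4^r − 4) + 12 = 4^{r+1} − 16 + 12 = 4^{r+1} − 4.
Hence f_n = 4^n − 4 for every n ≥ 1, by induction.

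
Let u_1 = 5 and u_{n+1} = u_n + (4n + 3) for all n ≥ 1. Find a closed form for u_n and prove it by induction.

Claim: u_n = 2n^2 + n + 2.

Base case: u_1 = 5, and 2·1^2 + 1 + 2 = 5.
Assume u_r = 2r^2 + r + 2.
Then u_{r+1} = u_r + (4r + 3) = (2r^2 + r + 2) + (4r + 3) = 2r^2 + 5r + 5,
and 2·(r+1)^2 + (r+1) + 2 = 2r^2 + 5r + 5.
By induction, u_n = 2n^2 + n + 2 for all n ≥ 1.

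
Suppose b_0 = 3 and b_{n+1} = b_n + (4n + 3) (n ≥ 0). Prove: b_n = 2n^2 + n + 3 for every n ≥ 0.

Base case: b_0 = 3, and 2·0^2 + 0 + 3 = 3.
Assume b_r = 2r^2 + r + 3.
Then b_{r+1} = b_r + (4r + 3) = (2r^2 + r + 3) + (4r + 3) = 2r^2 + 5r + 6,
and 2·(r+1)^2 + (r+1) + 3 = 2r^2 + 5r + 6.
This completes the inductive step, so b_n = 2n^2 + n + 3 for all n ≥ 0.

b_n = 2n^2 + n + 3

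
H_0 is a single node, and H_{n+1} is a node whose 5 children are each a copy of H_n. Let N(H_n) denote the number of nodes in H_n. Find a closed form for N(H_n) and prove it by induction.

Claim: N(H_n) = (5^{n+1} − 1)/4.

Base case: N(H_0) = 1, and (5^{0+1} − 1)/4 = 1.
Assume N(H_r) = (5^{r+1} − 1)/4.
Then N(H_{r+1}) = 1 + 5N(H_r) = 1 + 5·(5^{r+1} − 1)/4 = 1 + (5^{r+2} − 5)/4 = (4 + 5^{r+2} − 5)/4 = (5^{r+2} − 1)/4.
By induction, N(H_n) = (5^{n+1} − 1)/4 for all n ≥ 0.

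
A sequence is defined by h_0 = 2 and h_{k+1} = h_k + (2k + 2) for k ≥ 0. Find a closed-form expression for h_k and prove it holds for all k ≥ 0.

Claim: h_k = k^2 + k + 2.

Base case: h_0 = 2, and 0^2 + 0 + 2 = 2.
Assume h_r = r^2 + r + 2.
Then h_{r+1} = h_r + (2r + 2) = (r^2 + r + 2) + (2r + 2) = r^2 + 3r + 4,
and (r+1)^2 + (r+1) + 2 = r^2 + 3r + 4.
Hence h_k = k^2 + k + 2 for every k ≥ 0, by induction.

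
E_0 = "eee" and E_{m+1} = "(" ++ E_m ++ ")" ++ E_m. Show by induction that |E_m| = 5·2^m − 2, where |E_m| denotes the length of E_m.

Base case: |E_0| = 3, and 5·2^0 − 2 = 3.
Assume |E_j| = 5·2^j − 2.
Then |E_{j+1}| = 1 + |E_j| + 1 + |E_j| = 2|E_j| + 2 = 2(5·2^j − 2) + 2 = 5·2^{j+1} − 4 + 2 = 5·2^{j+1} − 2.
This completes the inductive step, so |E_m| = 5·2^m − 2 for all m ≥ 0.

|E_m| = 5·2^m − 2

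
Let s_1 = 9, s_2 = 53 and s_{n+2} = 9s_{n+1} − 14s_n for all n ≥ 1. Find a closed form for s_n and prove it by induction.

Claim: s_n = 7^n + 2^n.

Base cases: s_1 = 9 and 7^1 + 2^1 = 9; s_2 = 53 and 7^2 + 2^2 = 53.
Assume s_i = 7^i + 2^i for all 1 ≤ i ≤ j, where j ≥ 2.
Then s_{j+1} = 9s_j − 14s_{j−1} = 9·(7^j + 2^j) − 14·(7^{j−1} + 2^{j−1}) = (9·7 − 14)7^{j−1} + (9·2 − 14)2^{j−1} = 49·7^{j−1} + 4·2^{j−1} = 7^{j+1} + 2^{j+1}.
So the formula holds for j+1, and by strong induction s_n = 7^n + 2^n for all n ≥ 1.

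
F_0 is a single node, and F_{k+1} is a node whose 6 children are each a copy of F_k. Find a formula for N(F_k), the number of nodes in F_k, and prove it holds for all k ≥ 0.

Claim: N(F_k) = (6^{k+1} − 1)/5.

Base case: N(F_0) = 1, and (6^{0+1} − 1)/5 = 1.
Assume N(F_j) = (6^{j+1} − 1)/5.
Then N(F_{j+1}) = 1 + 6N(F_j) = 1 + 6·(6^{j+1} − 1)/5 = 1 + (6^{j+2} − 6)/5 = (5 + 6^{j+2} − 6)/5 = (6^{j+2} − 1)/5.
This completes the inductive step, so N(F_k) = (6^{k+1} − 1)/5 for all k ≥ 0.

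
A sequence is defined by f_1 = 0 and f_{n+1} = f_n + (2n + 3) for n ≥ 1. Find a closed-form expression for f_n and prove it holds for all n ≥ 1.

Claim: f_n = n^2 + 2n − 3.

Base case: f_1 = 0, and 1^2 + 2·1 − 3 = 0.
Assume f_j = j^2 + 2j − 3.
Then f_{j+1} = f_j + (2j + 3) = (j^2 + 2j − 3) + (2j + 3) = j^2 + 4j,
and (j+1)^2 + 2·(j+1) − 3 = j^2 + 4j.
Hence f_n = n^2 + 2n − 3 for every n ≥ 1, by induction.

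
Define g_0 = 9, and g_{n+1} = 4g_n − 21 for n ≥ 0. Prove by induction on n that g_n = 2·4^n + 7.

Base case: g_0 = 9, and 2·4^0 + 7 = 2 + 7 = 9.
Assume g_j = 2·4^j + 7 for some j ≥ 0.
Then g_{j+1} = 4g_j − 21 = 4·(2·4^j + 7) − 21 = 8·4^j + 28 − 21 = 2·4^{j+1} + 7.
By induction, g_n = 2·4^n + 7 for all n ≥ 0.

g_n = 2·4^n + 7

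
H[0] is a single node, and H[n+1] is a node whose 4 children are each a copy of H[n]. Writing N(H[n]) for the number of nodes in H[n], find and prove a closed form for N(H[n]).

Claim: N(H[n]) = (4^{n+1} − 1)/3.

Base case: N(H[0]) = 1, and (4^{0+1} − 1)/3 = 1.
Assume N(H[j]) = (4^{j+1} − 1)/3.
Then N(H[j+1]) = 1 + 4N(H[j]) = 1 + 4·(4^{j+1} − 1)/3 = 1 + (4^{j+2} − 4)/3 = (3 + 4^{j+2} − 4)/3 = (4^{j+2} − 1)/3.
This completes the inductive step, so N(H[n]) = (4^{n+1} − 1)/3 for all n ≥ 0.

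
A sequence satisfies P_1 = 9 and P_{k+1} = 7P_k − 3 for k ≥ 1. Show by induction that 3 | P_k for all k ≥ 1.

Base case: P_1 = 9 = 3·3, so 3 | P_1.
Assume 3 | P_r, so P_r = 3t for some integer t.
Then P_{r+1} = 7P_r − 3 = 7·(3t) − 3 = 3(7t − 1), so 3 | P_{r+1}.
Hence 3 | P_k for every k ≥ 1, by induction.

3 | P_k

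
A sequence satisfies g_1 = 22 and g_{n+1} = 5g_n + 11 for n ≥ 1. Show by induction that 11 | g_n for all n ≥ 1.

Base case: g_1 = 22 = 11·2, so 11 | g_1.
Assume 11 | g_k, so g_k = 11t for some integer t.
Then g_{k+1} = 5g_k + 11 = 5·(11t) + 11 = 11(5t + 1), so 11 | g_{k+1}.
By induction, 11 | g_n for all n ≥ 1.

11 | g_n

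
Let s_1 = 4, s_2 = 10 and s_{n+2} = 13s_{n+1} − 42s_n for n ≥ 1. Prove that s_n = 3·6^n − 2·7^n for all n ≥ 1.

Base cases: s_1 = 4 and 3·6^1 − 2·7^1 = 4; s_2 = 10 and 3·6^2 − 2·7^2 = 10.
Assume s_j = 3·6^j − 2·7^j for all 1 ≤ j ≤ r, where r ≥ 2.
Then s_{r+1} = 13s_r − 42s_{r−1} = 13·(3·6^r − 2·7^r) − 42·(3·6^{r−1} − 2·7^{r−1}) = 3·(13·6 − 42)6^{r−1} − 2·(13·7 − 42)7^{r−1} = 108·6^{r−1} − 98·7^{r−1} = 3·6^{r+1} − 2·7^{r+1}.
Hence s_n = 3·6^n − 2·7^n for every n ≥ 1, by strong induction.

s_n = 3·6^n − 2·7^n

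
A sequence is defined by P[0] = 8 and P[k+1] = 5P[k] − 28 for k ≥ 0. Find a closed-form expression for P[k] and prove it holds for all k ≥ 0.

Claim: P[k] = 5^k + 7.

Base case: P[0] = 8, and 5^0 + 7 = 1 + 7 = 8.
Assume P[j] = 5^j + 7 for some j ≥ 0.
Then P[j+1] = 5P[j] − 28 = 5·(5^j + 7) − 28 = 5^{j+1} + 35 − 28 = 5^{j+1} + 7.
Hence P[k] = 5^k + 7 for every k ≥ 0, by induction.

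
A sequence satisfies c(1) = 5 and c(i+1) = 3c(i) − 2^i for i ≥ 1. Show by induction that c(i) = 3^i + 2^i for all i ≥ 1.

Base case: c(1) = 5, and 3^1 + 2^1 = 3 + 2 = 5.
Assume c(m) = 3^m + 2^m for some m ≥ 1.
Then c(m+1) = 3c(m) − 2^m = 3·(3^m + 2^m) − 2^m = 3^{m+1} + 3·2^m − 2^m = 3^{m+1} + 2·2^m = 3^{m+1} + 2^{m+1}.
So the formula holds for m+1, and by induction c(i) = 3^i + 2^i for all i ≥ 1.

c(i) = 3^i + 2^i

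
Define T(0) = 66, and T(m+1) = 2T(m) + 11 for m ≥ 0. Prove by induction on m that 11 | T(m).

Base case: T(0) = 66 = 11·6, so 11 | T(0).
Assume 11 | T(j), so T(j) = 11t for some integer t.
Then T(j+1) = 2T(j) + 11 = 2·(11t) + 11 = 11(2t + 1), so 11 | T(j+1).
So the property holds for j+1, and by induction 11 | T(m) for all m ≥ 0.

11 | T(m)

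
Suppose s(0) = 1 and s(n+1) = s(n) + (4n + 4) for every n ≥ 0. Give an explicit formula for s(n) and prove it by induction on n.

Claim: s(n) = 2n^2 + 2n + 1.

Base case: s(0) = 1, and 2·0^2 + 2·0 + 1 = 1.
Assume s(m) = 2m^2 + 2m + 1.
Then s(m+1) = s(m) + (4m + 4) = (2m^2 + 2m + 1) + (4m + 4) = 2m^2 + 6m + 5,
and 2·(m+1)^2 + 2·(m+1) + 1 = 2m^2 + 6m + 5.
By induction, s(n) = 2n^2 + 2n + 1 for all n ≥ 0.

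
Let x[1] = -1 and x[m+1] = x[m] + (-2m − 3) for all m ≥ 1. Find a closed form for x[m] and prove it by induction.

Claim: x[m] = -m^2 − 2m + 2.

Base case: x[1] = -1, and -1^2 − 2·1 + 2 = -1.
Assume x[r] = -r^2 − 2r + 2.
Then x[r+1] = x[r] + (-2r − 3) = (-r^2 − 2r + 2) + (-2r − 3) = -r^2 − 4r − 1,
and -(r+1)^2 − 2·(r+1) + 2 = -r^2 − 4r − 1.
Hence x[m] = -m^2 − 2m + 2 for every m ≥ 1, by induction.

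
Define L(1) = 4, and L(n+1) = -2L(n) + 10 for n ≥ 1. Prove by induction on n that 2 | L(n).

Base case: L(1) = 4 = 2·2, so 2 | L(1).
Assume 2 | L(k), so L(k) = 2t for some integer t.
Then L(k+1) = -2L(k) + 10 = -2·(2t) + 10 = 2(-2t + 5), so 2 | L(k+1).
Hence 2 | L(n) for every n ≥ 1, by induction.

2 | L(n)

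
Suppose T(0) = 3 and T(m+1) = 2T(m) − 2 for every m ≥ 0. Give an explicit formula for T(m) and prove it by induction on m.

Claim: T(m) = 2^m + 2.

Base case: T(0) = 3, and 2^0 + 2 = 1 + 2 = 3.
Assume T(r) = 2^r + 2 for some r ≥ 0.
Then T(r+1) = 2T(r) − 2 = 2·(2^r + 2) − 2 = 2^{r+1} + 4 − 2 = 2^{r+1} + 2.
This completes the inductive step, so T(m) = 2^m + 2 for all m ≥ 0.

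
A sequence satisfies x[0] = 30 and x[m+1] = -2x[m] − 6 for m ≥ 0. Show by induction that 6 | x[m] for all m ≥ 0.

Base case: x[0] = 30 = 6·5, so 6 | x[0].
Assume 6 | x[k], so x[k] = 6t for some integer t.
Then x[k+1] = -2x[k] − 6 = -2·(6t) − 6 = 6(-2t − 1), so 6 | x[k+1].
By induction, 6 | x[m] for all m ≥ 0.

6 | x[m]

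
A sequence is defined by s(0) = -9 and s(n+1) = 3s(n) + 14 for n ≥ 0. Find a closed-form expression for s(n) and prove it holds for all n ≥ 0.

Claim: s(n) = -2·3^n − 7.

Base case: s(0) = -9, and -2·3^0 − 7 = -2 − 7 = -9.
Assume s(k) = -2·3^k − 7 for some k ≥ 0.
Then s(k+1) = 3s(k) + 14 = 3·(-2·3^k − 7) + 14 = -6·3^k − 21 + 14 = -2·3^{k+1} − 7.
By induction, s(n) = -2·3^n − 7 for all n ≥ 0.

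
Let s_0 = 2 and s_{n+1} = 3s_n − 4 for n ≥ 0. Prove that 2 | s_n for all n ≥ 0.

Base case: s_0 = 2 = 2·1, so 2 | s_0.
Assume 2 | s_k, so s_k = 2t for some integer t.
Then s_{k+1} = 3s_k − 4 = 3·(2t) − 4 = 2(3t − 2), so 2 | s_{k+1}.
This completes the inductive step, so 2 | s_n for all n ≥ 0.

2 | s_n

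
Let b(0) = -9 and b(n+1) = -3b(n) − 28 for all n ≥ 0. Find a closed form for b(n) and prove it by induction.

Claim: b(n) = -2·(-3)^n − 7.

Base case: b(0) = -9, and -2·(-3)^0 − 7 = -2 − 7 = -9.
Assume b(j) = -2·(-3)^j − 7 for some j ≥ 0.
Then b(j+1) = -3b(j) − 28 = -3·(-2·(-3)^j − 7) − 28 = 6·(-3)^j + 21 − 28 = -2·(-3)^{j+1} − 7.
So the formula holds for j+1, and by induction b(n) = -2·(-3)^n − 7 for all n ≥ 0.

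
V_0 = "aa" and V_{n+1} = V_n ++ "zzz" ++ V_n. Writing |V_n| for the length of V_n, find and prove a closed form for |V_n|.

Claim: |V_n| = 5·2^n − 3.

Base case: |V_0| = 2, and 5·2^0 − 3 = 2.
Assume |V_m| = 5·2^m − 3.
Then |V_{m+1}| = |V_m| + 3 + |V_m| = 2|V_m| + 3 = 2(5·2^m − 3) + 3 = 5·2^{m+1} − 6 + 3 = 5·2^{m+1} − 3.
Hence |V_n| = 5·2^n − 3 for every n ≥ 0, by induction.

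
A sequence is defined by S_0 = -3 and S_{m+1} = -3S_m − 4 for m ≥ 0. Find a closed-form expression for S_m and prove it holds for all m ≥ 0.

Claim: S_m = -2·(-3)^m − 1.

Base case: S_0 = -3, and -2·(-3)^0 − 1 = -2 − 1 = -3.
Assume S_k = -2·(-3)^k − 1 for some k ≥ 0.
Then S_{k+1} = -3S_k − 4 = -3·(-2·(-3)^k − 1) − 4 = 6·(-3)^k + 3 − 4 = -2·(-3)^{k+1} − 1.
This completes the inductive step, so S_m = -2·(-3)^m − 1 for all m ≥ 0.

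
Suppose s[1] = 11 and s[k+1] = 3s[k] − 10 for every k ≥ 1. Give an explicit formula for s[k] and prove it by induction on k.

Claim: s[k] = 2·3^k + 5.

Base case: s[1] = 11, and 2·3^1 + 5 = 6 + 5 = 11.
Assume s[m] = 2·3^m + 5 for some m ≥ 1.
Then s[m+1] = 3s[m] − 10 = 3·(2·3^m + 5) − 10 = 6·3^m + 15 − 10 = 2·3^{m+1} + 5.
By induction, s[k] = 2·3^k + 5 for all k ≥ 1.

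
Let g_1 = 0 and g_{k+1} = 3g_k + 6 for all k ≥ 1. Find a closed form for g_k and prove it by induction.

Claim: g_k = 3^k − 3.

Base case: g_1 = 0, and 3^1 − 3 = 3 − 3 = 0.
Assume g_r = 3^r − 3 for some r ≥ 1.
Then g_{r+1} = 3g_r + 6 = 3·(3^r − 3) + 6 = 3^{r+1} − 9 + 6 = 3^{r+1} − 3.
So the formula holds for r+1, and by induction g_k = 3^k − 3 for all k ≥ 1.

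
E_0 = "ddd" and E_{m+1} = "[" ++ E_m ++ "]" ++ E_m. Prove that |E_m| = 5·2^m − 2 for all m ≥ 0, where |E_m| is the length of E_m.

Base case: |E_0| = 3, and 5·2^0 − 2 = 3.
Assume |E_r| = 5·2^r − 2.
Then |E_{r+1}| = 1 + |E_r| + 1 + |E_r| = 2|E_r| + 2 = 2(5·2^r − 2) + 2 = 5·2^{r+1} − 4 + 2 = 5·2^{r+1} − 2.
So the formula holds for r+1, and by induction |E_m| = 5·2^m − 2 for all m ≥ 0.

|E_m| = 5·2^m − 2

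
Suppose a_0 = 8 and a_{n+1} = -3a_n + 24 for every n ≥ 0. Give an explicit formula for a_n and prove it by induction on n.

Claim: a_n = 2·(-3)^n + 6.

Base case: a_0 = 8, and 2·(-3)^0 + 6 = 2 + 6 = 8.
Assume a_r = 2·(-3)^r + 6 for some r ≥ 0.
Then a_{r+1} = -3a_r + 24 = -3·(2·(-3)^r + 6) + 24 = -6·(-3)^r − 18 + 24 = 2·(-3)^{r+1} + 6.
This completes the inductive step, so a_n = 2·(-3)^n + 6 for all n ≥ 0.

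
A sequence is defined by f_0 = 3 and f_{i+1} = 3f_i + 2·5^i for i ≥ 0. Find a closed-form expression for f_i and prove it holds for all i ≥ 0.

Claim: f_i = 2·3^i + 5^i.

Base case: f_0 = 3, and 2·3^0 + 5^0 = 2 + 1 = 3.
Assume f_m = 2·3^m + 5^m for some m ≥ 0.
Then f_{m+1} = 3f_m + 2·5^m = 3·(2·3^m + 5^m) + 2·5^m = 2·3^{m+1} + 3·5^m + 2·5^m = 2·3^{m+1} + 5·5^m = 2·3^{m+1} + 5^{m+1}.
Hence f_i = 2·3^i + 5^i for every i ≥ 0, by induction.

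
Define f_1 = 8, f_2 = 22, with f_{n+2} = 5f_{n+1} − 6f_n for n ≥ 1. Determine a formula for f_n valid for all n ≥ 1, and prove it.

Claim: f_n = 2^n + 2·3^n.

Base cases: f_1 = 8 and 2^1 + 2·3^1 = 8; f_2 = 22 and 2^2 + 2·3^2 = 22.
Assume f_i = 2^i + 2·3^i for all 1 ≤ i ≤ j, where j ≥ 2.
Then f_{j+1} = 5f_j − 6f_{j−1} = 5·(2^j + 2·3^j) − 6·(2^{j−1} + 2·3^{j−1}) = (5·2 − 6)2^{j−1} + 2·(5·3 − 6)3^{j−1} = 4·2^{j−1} + 18·3^{j−1} = 2^{j+1} + 2·3^{j+1}.
Hence f_n = 2^n + 2·3^n for every n ≥ 1, by strong induction.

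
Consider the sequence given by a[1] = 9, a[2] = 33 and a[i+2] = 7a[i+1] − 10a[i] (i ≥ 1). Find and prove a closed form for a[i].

Claim: a[i] = 2·2^i + 5^i.

Base cases: a[1] = 9 and 2·2^1 + 5^1 = 9; a[2] = 33 and 2·2^2 + 5^2 = 33.
Assume a[j] = 2·2^j + 5^j for all 1 ≤ j ≤ k, where k ≥ 2.
Then a[k+1] = 7a[k] − 10a[k−1] = 7·(2·2^k + 5^k) − 10·(2·2^{k−1} + 5^{k−1}) = 2·(7·2 − 10)2^{k−1} + (7·5 − 10)5^{k−1} = 8·2^{k−1} + 25·5^{k−1} = 2·2^{k+1} + 5^{k+1}.
By strong induction, a[i] = 2·2^i + 5^i for all i ≥ 1.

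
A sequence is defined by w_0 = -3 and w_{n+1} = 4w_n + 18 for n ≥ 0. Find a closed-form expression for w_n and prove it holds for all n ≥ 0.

Claim: w_n = 3·4^n − 6.

Base case: w_0 = -3, and 3·4^0 − 6 = 3 − 6 = -3.
Assume w_k = 3·4^k − 6 for some k ≥ 0.
Then w_{k+1} = 4w_k + 18 = 4·(3·4^k − 6) + 18 = 12·4^k − 24 + 18 = 3·4^{k+1} − 6.
This completes the inductive step, so w_n = 3·4^n − 6 for all n ≥ 0.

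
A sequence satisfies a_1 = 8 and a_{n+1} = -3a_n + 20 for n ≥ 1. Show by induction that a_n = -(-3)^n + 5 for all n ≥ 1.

Base case: a_1 = 8, and -(-3)^1 + 5 = 3 + 5 = 8.
Assume a_j = -(-3)^j + 5 for some j ≥ 1.
Then a_{j+1} = -3a_j + 20 = -3·(-(-3)^j + 5) + 20 = 3·(-3)^j − 15 + 20 = -(-3)^{j+1} + 5.
This completes the inductive step, so a_n = -(-3)^n + 5 for all n ≥ 1.

a_n = -(-3)^n + 5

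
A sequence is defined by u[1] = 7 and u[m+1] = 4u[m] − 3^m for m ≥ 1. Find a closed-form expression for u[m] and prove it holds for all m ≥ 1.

Claim: u[m] = 4^m + 3^m.

Base case: u[1] = 7, and 4^1 + 3^1 = 4 + 3 = 7.
Assume u[k] = 4^k + 3^k for some k ≥ 1.
Then u[k+1] = 4u[k] − 3^k = 4·(4^k + 3^k) − 3^k = 4^{k+1} + 4·3^k − 3^k = 4^{k+1} + 3·3^k = 4^{k+1} + 3^{k+1}.
By induction, u[m] = 4^m + 3^m for all m ≥ 1.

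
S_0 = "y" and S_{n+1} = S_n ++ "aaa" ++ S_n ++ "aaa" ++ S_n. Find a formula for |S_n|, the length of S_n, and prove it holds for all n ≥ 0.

Claim: |S_n| = 4·3^n − 3.

Base case: |S_0| = 1, and 4·3^0 − 3 = 1.
Assume |S_m| = 4·3^m − 3.
Then |S_{m+1}| = 3|S_m| + 6 = 3(4·3^m − 3) + 6 = 4·3^{m+1} − 9 + 6 = 4·3^{m+1} − 3.
So the formula holds for m+1, and by induction |S_n| = 4·3^n − 3 for all n ≥ 0.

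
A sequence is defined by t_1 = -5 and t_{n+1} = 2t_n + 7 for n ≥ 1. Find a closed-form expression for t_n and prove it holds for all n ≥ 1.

Claim: t_n = 2^n − 7.

Base case: t_1 = -5, and 2^1 − 7 = 2 − 7 = -5.
Assume t_r = 2^r − 7 for some r ≥ 1.
Then t_{r+1} = 2t_r + 7 = 2·(2^r − 7) + 7 = 2^{r+1} − 14 + 7 = 2^{r+1} − 7.
This completes the inductive step, so t_n = 2^n − 7 for all n ≥ 1.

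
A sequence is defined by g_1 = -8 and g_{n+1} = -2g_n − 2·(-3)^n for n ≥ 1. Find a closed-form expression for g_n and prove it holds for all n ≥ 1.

Claim: g_n = (-2)^n + 2·(-3)^n.

Base case: g_1 = -8, and (-2)^1 + 2·(-3)^1 = -2 − 6 = -8.
Assume g_j = (-2)^j + 2·(-3)^j for some j ≥ 1.
Then g_{j+1} = -2g_j − 2·(-3)^j = -2·((-2)^j + 2·(-3)^j) − 2·(-3)^j = (-2)^{j+1} − 4·(-3)^j − 2·(-3)^j = (-2)^{j+1} − 6·(-3)^j = (-2)^{j+1} + 2·(-3)^{j+1}.
This completes the inductive step, so g_n = (-2)^n + 2·(-3)^n for all n ≥ 1.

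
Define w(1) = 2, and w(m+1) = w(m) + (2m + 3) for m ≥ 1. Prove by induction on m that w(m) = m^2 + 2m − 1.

Base case: w(1) = 2, and 1^2 + 2·1 − 1 = 2.
Assume w(j) = j^2 + 2j − 1.
Then w(j+1) = w(j) + (2j + 3) = (j^2 + 2j − 1) + (2j + 3) = j^2 + 4j + 2,
and (j+1)^2 + 2·(j+1) − 1 = j^2 + 4j + 2.
By induction, w(m) = m^2 + 2m − 1 for all m ≥ 1.

w(m) = m^2 + 2m − 1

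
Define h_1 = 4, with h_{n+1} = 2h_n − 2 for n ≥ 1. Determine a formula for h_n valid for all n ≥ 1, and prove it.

Claim: h_n = 2^n + 2.

Base case: h_1 = 4, and 2^1 + 2 = 2 + 2 = 4.
Assume h_j = 2^j + 2 for some j ≥ 1.
Then h_{j+1} = 2h_j − 2 = 2·(2^j + 2) − 2 = 2^{j+1} + 4 − 2 = 2^{j+1} + 2.
Hence h_n = 2^n + 2 for every n ≥ 1, by induction.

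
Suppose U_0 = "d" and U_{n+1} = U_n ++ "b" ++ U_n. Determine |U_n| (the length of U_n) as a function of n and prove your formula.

Claim: |U_n| = 2^{n+1} − 1.

Base case: |U_0| = 1, and 2^{0+1} − 1 = 1.
Assume |U_j| = 2^{j+1} − 1.
Then |U_{j+1}| = |U_j| + 1 + |U_j| = 2|U_j| + 1 = 2(2^{j+1} − 1) + 1 = 2^{j+2} − 2 + 1 = 2^{j+2} − 1.
By induction, |U_n| = 2^{n+1} − 1 for all n ≥ 0.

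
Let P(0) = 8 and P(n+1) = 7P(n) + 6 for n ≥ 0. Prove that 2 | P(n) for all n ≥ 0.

Base case: P(0) = 8 = 2·4, so 2 | P(0).
Assume 2 | P(m), so P(m) = 2t for some integer t.
Then P(m+1) = 7P(m) + 6 = 7·(2t) + 6 = 2(7t + 3), so 2 | P(m+1).
This completes the inductive step, so 2 | P(n) for all n ≥ 0.

2 | P(n)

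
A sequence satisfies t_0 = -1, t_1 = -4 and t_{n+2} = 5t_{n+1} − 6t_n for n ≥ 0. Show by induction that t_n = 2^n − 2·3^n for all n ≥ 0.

Base cases: t_0 = -1 and 2^0 − 2·3^0 = -1; t_1 = -4 and 2^1 − 2·3^1 = -4.
Assume t_i = 2^i − 2·3^i for all 0 ≤ i ≤ j, where j ≥ 1.
Then t_{j+1} = 5t_j − 6t_{j−1} = 5·(2^j − 2·3^j) − 6·(2^{j−1} − 2·3^{j−1}) = (5·2 − 6)2^{j−1} − 2·(5·3 − 6)3^{j−1} = 4·2^{j−1} − 18·3^{j−1} = 2^{j+1} − 2·3^{j+1}.
This completes the inductive step, so t_n = 2^n − 2·3^n for all n ≥ 0.

t_n = 2^n − 2·3^n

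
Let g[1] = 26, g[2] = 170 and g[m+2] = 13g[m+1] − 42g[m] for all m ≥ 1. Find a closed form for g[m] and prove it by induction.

Claim: g[m] = 2·7^m + 2·6^m.

Base cases: g[1] = 26 and 2·7^1 + 2·6^1 = 26; g[2] = 170 and 2·7^2 + 2·6^2 = 170.
Assume g[i] = 2·7^i + 2·6^i for all 1 ≤ i ≤ j, where j ≥ 2.
Then g[j+1] = 13g[j] − 42g[j−1] = 13·(2·7^j + 2·6^j) − 42·(2·7^{j−1} + 2·6^{j−1}) = 2·(13·7 − 42)7^{j−1} + 2·(13·6 − 42)6^{j−1} = 98·7^{j−1} + 72·6^{j−1} = 2·7^{j+1} + 2·6^{j+1}.
By strong induction, g[m] = 2·7^m + 2·6^m for all m ≥ 1.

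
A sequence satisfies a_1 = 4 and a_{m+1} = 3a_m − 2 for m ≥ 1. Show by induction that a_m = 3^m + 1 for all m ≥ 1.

Base case: a_1 = 4, and 3^1 + 1 = 3 + 1 = 4.
Assume a_r = 3^r + 1 for some r ≥ 1.
Then a_{r+1} = 3a_r − 2 = 3·(3^r + 1) − 2 = 3^{r+1} + 3 − 2 = 3^{r+1} + 1.
Hence a_m = 3^m + 1 for every m ≥ 1, by induction.

a_m = 3^m + 1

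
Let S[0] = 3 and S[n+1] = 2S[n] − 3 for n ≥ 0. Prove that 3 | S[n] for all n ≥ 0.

Base case: S[0] = 3 = 3·1, so 3 | S[0].
Assume 3 | S[k], so S[k] = 3t for some integer t.
Then S[k+1] = 2S[k] − 3 = 2·(3t) − 3 = 3(2t − 1), so 3 | S[k+1].
Hence 3 | S[n] for every n ≥ 0, by induction.

3 | S[n]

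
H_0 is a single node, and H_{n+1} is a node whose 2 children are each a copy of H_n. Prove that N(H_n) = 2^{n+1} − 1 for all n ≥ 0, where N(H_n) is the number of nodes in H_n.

Base case: N(H_0) = 1, and 2^{0+1} − 1 = 1.
Assume N(H_k) = 2^{k+1} − 1.
Then N(H_{k+1}) = 1 + 2N(H_k) = 1 + 2(2^{k+1} − 1) = 2^{k+2} − 2 + 1 = 2^{k+2} − 1.
By induction, N(H_n) = 2^{n+1} − 1 for all n ≥ 0.

N(H_n) = 2^{n+1} − 1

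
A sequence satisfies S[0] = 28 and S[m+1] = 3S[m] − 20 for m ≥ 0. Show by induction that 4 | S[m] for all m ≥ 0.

Base case: S[0] = 28 = 4·7, so 4 | S[0].
Assume 4 | S[k], so S[k] = 4t for some integer t.
Then S[k+1] = 3S[k] − 20 = 3·(4t) − 20 = 4(3t − 5), so 4 | S[k+1].
This completes the inductive step, so 4 | S[m] for all m ≥ 0.

4 | S[m]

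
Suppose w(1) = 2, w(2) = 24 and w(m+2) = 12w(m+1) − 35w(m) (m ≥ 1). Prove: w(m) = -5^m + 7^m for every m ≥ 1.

Base cases: w(1) = 2 and -5^1 + 7^1 = 2; w(2) = 24 and -5^2 + 7^2 = 24.
Assume w(j) = -5^j + 7^j for all 1 ≤ j ≤ k, where k ≥ 2.
Then w(k+1) = 12w(k) − 35w(k−1) = 12·(-5^k + 7^k) − 35·(-5^{k−1} + 7^{k−1}) = -(12·5 − 35)5^{k−1} + (12·7 − 35)7^{k−1} = -25·5^{k−1} + 49·7^{k−1} = -5^{k+1} + 7^{k+1}.
So the formula holds for k+1, and by strong induction w(m) = -5^m + 7^m for all m ≥ 1.

w(m) = -5^m + 7^m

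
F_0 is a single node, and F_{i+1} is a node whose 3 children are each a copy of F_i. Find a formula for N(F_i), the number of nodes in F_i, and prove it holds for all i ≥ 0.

Claim: N(F_i) = (3^{i+1} − 1)/2.

Base case: N(F_0) = 1, and (3^{0+1} − 1)/2 = 1.
Assume N(F_j) = (3^{j+1} − 1)/2.
Then N(F_{j+1}) = 1 + 3N(F_j) = 1 + 3·(3^{j+1} − 1)/2 = 1 + (3^{j+2} − 3)/2 = (2 + 3^{j+2} − 3)/2 = (3^{j+2} − 1)/2.
So the formula holds for j+1, and by induction N(F_i) = (3^{i+1} − 1)/2 for all i ≥ 0.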